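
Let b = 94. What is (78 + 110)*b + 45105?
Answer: 62777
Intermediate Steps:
(78 + 110)*b + 45105 = (78 + 110)*94 + 45105 = 188*94 + 45105 = 17672 + 45105 = 62777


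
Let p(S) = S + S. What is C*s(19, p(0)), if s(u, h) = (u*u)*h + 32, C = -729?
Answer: -23328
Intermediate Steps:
p(S) = 2*S
s(u, h) = 32 + h*u² (s(u, h) = u²*h + 32 = h*u² + 32 = 32 + h*u²)
C*s(19, p(0)) = -729*(32 + (2*0)*19²) = -729*(32 + 0*361) = -729*(32 + 0) = -729*32 = -23328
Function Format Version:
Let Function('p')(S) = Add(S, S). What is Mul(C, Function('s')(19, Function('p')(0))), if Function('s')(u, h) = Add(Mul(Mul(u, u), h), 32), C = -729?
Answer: -23328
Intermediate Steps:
Function('p')(S) = Mul(2, S)
Function('s')(u, h) = Add(32, Mul(h, Pow(u, 2))) (Function('s')(u, h) = Add(Mul(Pow(u, 2), h), 32) = Add(Mul(h, Pow(u, 2)), 32) = Add(32, Mul(h, Pow(u, 2))))
Mul(C, Function('s')(19, Function('p')(0))) = Mul(-729, Add(32, Mul(Mul(2, 0), Pow(19, 2)))) = Mul(-729, Add(32, Mul(0, 361))) = Mul(-729, Add(32, 0)) = Mul(-729, 32) = -23328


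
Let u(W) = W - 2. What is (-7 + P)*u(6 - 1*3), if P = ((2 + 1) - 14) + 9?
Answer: -9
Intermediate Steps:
P = -2 (P = (3 - 14) + 9 = -11 + 9 = -2)
u(W) = -2 + W
(-7 + P)*u(6 - 1*3) = (-7 - 2)*(-2 + (6 - 1*3)) = -9*(-2 + (6 - 3)) = -9*(-2 + 3) = -9*1 = -9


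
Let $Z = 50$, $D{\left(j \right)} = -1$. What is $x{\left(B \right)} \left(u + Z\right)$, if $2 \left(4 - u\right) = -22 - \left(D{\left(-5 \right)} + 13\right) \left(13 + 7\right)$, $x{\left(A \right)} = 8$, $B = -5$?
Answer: $1480$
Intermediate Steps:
$u = 135$ ($u = 4 - \frac{-22 - \left(-1 + 13\right) \left(13 + 7\right)}{2} = 4 - \frac{-22 - 12 \cdot 20}{2} = 4 - \frac{-22 - 240}{2} = 4 - -131 = 4 + 131 = 135$)
$x{\left(B \right)} \left(u + Z\right) = 8 \left(135 + 50\right) = 8 \cdot 185 = 1480$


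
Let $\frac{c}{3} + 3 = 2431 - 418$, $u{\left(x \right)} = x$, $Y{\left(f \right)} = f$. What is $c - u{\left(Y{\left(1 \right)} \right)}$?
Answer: $6029$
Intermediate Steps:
$c = 6030$ ($c = -9 + 3 \left(2431 - 418\right) = -9 + 3 \cdot 2013 = -9 + 6039 = 6030$)
$c - u{\left(Y{\left(1 \right)} \right)} = 6030 - 1 = 6029$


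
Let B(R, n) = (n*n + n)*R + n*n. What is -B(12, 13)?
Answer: -2353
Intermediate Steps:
B(R, n) = n² + R*(n + n²) (B(R, n) = (n² + n)*R + n² = (n + n²)*R + n² = R*(n + n²) + n² = n² + R*(n + n²))
-B(12, 13) = -13*(12 + 13 + 12*13) = -13*(12 + 13 + 156) = -13*181 = -1*2353 = -2353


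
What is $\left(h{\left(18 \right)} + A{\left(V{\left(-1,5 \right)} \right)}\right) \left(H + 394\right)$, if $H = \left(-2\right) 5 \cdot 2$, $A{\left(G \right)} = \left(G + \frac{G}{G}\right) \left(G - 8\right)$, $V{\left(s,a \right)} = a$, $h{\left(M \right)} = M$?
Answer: $0$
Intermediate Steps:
$A{\left(G \right)} = \left(1 + G\right) \left(-8 + G\right)$ ($A{\left(G \right)} = \left(G + 1\right) \left(-8 + G\right) = \left(1 + G\right) \left(-8 + G\right)$)
$H = -20$ ($H = \left(-10\right) 2 = -20$)
$\left(h{\left(18 \right)} + A{\left(V{\left(-1,5 \right)} \right)}\right) \left(H + 394\right) = \left(18 - \left(43 - 25\right)\right) \left(-20 + 394\right) = \left(18 - 18\right) 374 = 0 \cdot 374 = 0$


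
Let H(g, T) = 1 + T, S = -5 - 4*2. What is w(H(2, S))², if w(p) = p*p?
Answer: 20736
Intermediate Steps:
S = -13 (S = -5 - 1*8 = -5 - 8 = -13)
w(p) = p²
w(H(2, S))² = ((1 - 13)²)² = ((-12)²)² = 144² = 20736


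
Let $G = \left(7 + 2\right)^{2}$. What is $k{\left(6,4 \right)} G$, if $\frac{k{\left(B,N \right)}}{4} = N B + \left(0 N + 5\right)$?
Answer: $9396$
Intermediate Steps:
$k{\left(B,N \right)} = 20 + 4 B N$ ($k{\left(B,N \right)} = 4 \left(N B + \left(0 N + 5\right)\right) = 4 \left(B N + \left(0 + 5\right)\right) = 4 \left(B N + 5\right) = 4 \left(5 + B N\right) = 20 + 4 B N$)
$G = 81$ ($G = 9^{2} = 81$)
$k{\left(6,4 \right)} G = \left(20 + 4 \cdot 6 \cdot 4\right) 81 = \left(20 + 96\right) 81 = 116 \cdot 81 = 9396$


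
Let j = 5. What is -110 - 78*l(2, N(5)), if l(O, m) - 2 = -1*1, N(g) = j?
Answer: -188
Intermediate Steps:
N(g) = 5
l(O, m) = 1 (l(O, m) = 2 - 1*1 = 2 - 1 = 1)
-110 - 78*l(2, N(5)) = -110 - 78*1 = -110 - 78 = -188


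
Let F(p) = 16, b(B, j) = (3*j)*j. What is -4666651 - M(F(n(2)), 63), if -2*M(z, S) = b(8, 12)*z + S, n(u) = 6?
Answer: -9326327/2 ≈ -4.6632e+6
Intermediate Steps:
b(B, j) = 3*j²
M(z, S) = -216*z - S/2 (M(z, S) = -((3*12²)*z + S)/2 = -((3*144)*z + S)/2 = -(432*z + S)/2 = -(S + 432*z)/2 = -216*z - S/2)
-4666651 - M(F(n(2)), 63) = -4666651 - (-216*16 - ½*63) = -4666651 - (-3456 - 63/2) = -4666651 - 1*(-6975/2) = -4666651 + 6975/2 = -9326327/2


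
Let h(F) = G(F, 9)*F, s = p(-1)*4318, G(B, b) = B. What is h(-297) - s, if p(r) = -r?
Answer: 83891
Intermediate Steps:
s = 4318 (s = -1*(-1)*4318 = 1*4318 = 4318)
h(F) = F**2 (h(F) = F*F = F**2)
h(-297) - s = (-297)**2 - 1*4318 = 88209 - 4318 = 83891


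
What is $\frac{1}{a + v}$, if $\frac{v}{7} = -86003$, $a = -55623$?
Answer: $- \frac{1}{657644} \approx -1.5206 \cdot 10^{-6}$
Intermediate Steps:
$v = -602021$ ($v = 7 \left(-86003\right) = -602021$)
$\frac{1}{a + v} = \frac{1}{-55623 - 602021} = \frac{1}{-657644} = - \frac{1}{657644}$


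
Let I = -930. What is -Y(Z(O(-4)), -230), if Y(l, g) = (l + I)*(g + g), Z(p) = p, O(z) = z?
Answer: -429640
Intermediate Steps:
Y(l, g) = 2*g*(-930 + l) (Y(l, g) = (l - 930)*(g + g) = (-930 + l)*(2*g) = 2*g*(-930 + l))
-Y(Z(O(-4)), -230) = -2*(-230)*(-930 - 4) = -2*(-230)*(-934) = -1*429640 = -429640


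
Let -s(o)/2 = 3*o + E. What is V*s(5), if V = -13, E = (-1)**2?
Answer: 416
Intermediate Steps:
E = 1
s(o) = -2 - 6*o (s(o) = -2*(3*o + 1) = -2*(1 + 3*o) = -2 - 6*o)
V*s(5) = -13*(-2 - 6*5) = -13*(-2 - 30) = -13*(-32) = 416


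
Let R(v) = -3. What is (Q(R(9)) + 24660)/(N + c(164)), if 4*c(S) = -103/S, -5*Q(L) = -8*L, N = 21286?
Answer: 80869056/69817565 ≈ 1.1583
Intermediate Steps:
Q(L) = 8*L/5 (Q(L) = -(-8)*L/5 = 8*L/5)
c(S) = -103/(4*S) (c(S) = (-103/S)/4 = -103/(4*S))
(Q(R(9)) + 24660)/(N + c(164)) = ((8/5)*(-3) + 24660)/(21286 - 103/4/164) = (-24/5 + 24660)/(21286 - 103/4*1/164) = 123276/(5*(21286 - 103/656)) = 123276/(5*(13963513/656)) = (123276/5)*(656/13963513) = 80869056/69817565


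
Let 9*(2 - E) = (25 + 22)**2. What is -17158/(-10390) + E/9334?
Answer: 709305229/436411170 ≈ 1.6253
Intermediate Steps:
E = -2191/9 (E = 2 - (25 + 22)**2/9 = 2 - 1/9*47**2 = 2 - 1/9*2209 = 2 - 2209/9 = -2191/9 ≈ -243.44)
-17158/(-10390) + E/9334 = -17158/(-10390) - 2191/9/9334 = -17158*(-1/10390) - 2191/9*1/9334 = 8579/5195 - 2191/84006 = 709305229/436411170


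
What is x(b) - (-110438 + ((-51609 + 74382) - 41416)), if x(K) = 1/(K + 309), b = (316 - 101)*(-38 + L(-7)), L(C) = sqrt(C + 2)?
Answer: 8006435668265/62026446 - 215*I*sqrt(5)/62026446 ≈ 1.2908e+5 - 7.7508e-6*I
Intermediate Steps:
L(C) = sqrt(2 + C)
b = -8170 + 215*I*sqrt(5) (b = (316 - 101)*(-38 + sqrt(2 - 7)) = 215*(-38 + sqrt(-5)) = 215*(-38 + I*sqrt(5)) = -8170 + 215*I*sqrt(5) ≈ -8170.0 + 480.75*I)
x(K) = 1/(309 + K)
x(b) - (-110438 + ((-51609 + 74382) - 41416)) = 1/(309 + (-8170 + 215*I*sqrt(5))) - (-110438 + ((-51609 + 74382) - 41416)) = 1/(-7861 + 215*I*sqrt(5)) - (-110438 + (22773 - 41416)) = 1/(-7861 + 215*I*sqrt(5)) - (-110438 - 18643) = 1/(-7861 + 215*I*sqrt(5)) - 1*(-129081) = 1/(-7861 + 215*I*sqrt(5)) + 129081 = 129081 + 1/(-7861 + 215*I*sqrt(5))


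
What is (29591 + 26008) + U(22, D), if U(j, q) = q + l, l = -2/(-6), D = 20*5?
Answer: 167098/3 ≈ 55699.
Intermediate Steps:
D = 100
l = ⅓ (l = -2*(-⅙) = ⅓ ≈ 0.33333)
U(j, q) = ⅓ + q (U(j, q) = q + ⅓ = ⅓ + q)
(29591 + 26008) + U(22, D) = (29591 + 26008) + (⅓ + 100) = 55599 + 301/3 = 167098/3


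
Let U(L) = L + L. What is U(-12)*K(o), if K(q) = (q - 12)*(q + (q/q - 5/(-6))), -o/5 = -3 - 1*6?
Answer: -37092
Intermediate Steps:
o = 45 (o = -5*(-3 - 1*6) = -5*(-3 - 6) = -5*(-9) = 45)
U(L) = 2*L
K(q) = (-12 + q)*(11/6 + q) (K(q) = (-12 + q)*(q + (1 - 5*(-⅙))) = (-12 + q)*(q + (1 + ⅚)) = (-12 + q)*(q + 11/6) = (-12 + q)*(11/6 + q))
U(-12)*K(o) = (2*(-12))*(-22 + 45² - 61/6*45) = -24*(-22 + 2025 - 915/2) = -24*3091/2 = -37092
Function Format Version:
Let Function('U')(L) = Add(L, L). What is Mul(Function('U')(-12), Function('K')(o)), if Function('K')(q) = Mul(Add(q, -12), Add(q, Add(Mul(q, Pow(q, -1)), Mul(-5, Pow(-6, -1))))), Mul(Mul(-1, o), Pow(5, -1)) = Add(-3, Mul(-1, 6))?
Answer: -37092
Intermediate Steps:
o = 45 (o = Mul(-5, Add(-3, Mul(-1, 6))) = Mul(-5, Add(-3, -6)) = Mul(-5, -9) = 45)
Function('U')(L) = Mul(2, L)
Function('K')(q) = Mul(Add(-12, q), Add(Rational(11, 6), q)) (Function('K')(q) = Mul(Add(-12, q), Add(q, Add(1, Mul(-5, Rational(-1, 6))))) = Mul(Add(-12, q), Add(q, Add(1, Rational(5, 6)))) = Mul(Add(-12, q), Add(q, Rational(11, 6))) = Mul(Add(-12, q), Add(Rational(11, 6), q)))
Mul(Function('U')(-12), Function('K')(o)) = Mul(Mul(2, -12), Add(-22, Pow(45, 2), Mul(Rational(-61, 6), 45))) = Mul(-24, Add(-22, 2025, Rational(-915, 2))) = Mul(-24, Rational(3091, 2)) = -37092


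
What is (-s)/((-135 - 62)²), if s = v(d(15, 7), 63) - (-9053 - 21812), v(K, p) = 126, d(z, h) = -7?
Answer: -30991/38809 ≈ -0.79855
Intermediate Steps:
s = 30991 (s = 126 - (-9053 - 21812) = 126 - 1*(-30865) = 126 + 30865 = 30991)
(-s)/((-135 - 62)²) = (-1*30991)/((-135 - 62)²) = -30991/((-197)²) = -30991/38809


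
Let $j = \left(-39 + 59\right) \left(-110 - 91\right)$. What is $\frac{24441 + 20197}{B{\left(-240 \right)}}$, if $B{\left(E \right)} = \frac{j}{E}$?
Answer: $\frac{178552}{67} \approx 2665.0$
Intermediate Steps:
$j = -4020$ ($j = 20 \left(-201\right) = -4020$)
$B{\left(E \right)} = - \frac{4020}{E}$
$\frac{24441 + 20197}{B{\left(-240 \right)}} = \frac{24441 + 20197}{\left(-4020\right) \frac{1}{-240}} = \frac{44638}{\left(-4020\right) \left(- \frac{1}{240}\right)} = \frac{44638}{\frac{67}{4}} = 44638 \cdot \frac{4}{67} = \frac{178552}{67}$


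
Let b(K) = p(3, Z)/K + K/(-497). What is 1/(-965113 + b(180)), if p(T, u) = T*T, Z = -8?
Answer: -9940/9593226323 ≈ -1.0361e-6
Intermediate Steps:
p(T, u) = T²
b(K) = 9/K - K/497 (b(K) = 3²/K + K/(-497) = 9/K + K*(-1/497) = 9/K - K/497)
1/(-965113 + b(180)) = 1/(-965113 + (9/180 - 1/497*180)) = 1/(-965113 + (9*(1/180) - 180/497)) = 1/(-965113 + (1/20 - 180/497)) = 1/(-965113 - 3103/9940) = 1/(-9593226323/9940) = -9940/9593226323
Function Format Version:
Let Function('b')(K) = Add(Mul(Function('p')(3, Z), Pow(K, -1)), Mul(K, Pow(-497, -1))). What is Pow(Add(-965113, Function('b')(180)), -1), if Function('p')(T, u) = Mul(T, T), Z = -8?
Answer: Rational(-9940, 9593226323) ≈ -1.0361e-6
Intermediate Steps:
Function('p')(T, u) = Pow(T, 2)
Function('b')(K) = Add(Mul(9, Pow(K, -1)), Mul(Rational(-1, 497), K)) (Function('b')(K) = Add(Mul(Pow(3, 2), Pow(K, -1)), Mul(K, Pow(-497, -1))) = Add(Mul(9, Pow(K, -1)), Mul(K, Rational(-1, 497))) = Add(Mul(9, Pow(K, -1)), Mul(Rational(-1, 497), K)))
Pow(Add(-965113, Function('b')(180)), -1) = Pow(Add(-965113, Add(Mul(9, Pow(180, -1)), Mul(Rational(-1, 497), 180))), -1) = Pow(Add(-965113, Add(Mul(9, Rational(1, 180)), Rational(-180, 497))), -1) = Pow(Add(-965113, Add(Rational(1, 20), Rational(-180, 497))), -1) = Pow(Add(-965113, Rational(-3103, 9940)), -1) = Pow(Rational(-9593226323, 9940), -1) = Rational(-9940, 9593226323)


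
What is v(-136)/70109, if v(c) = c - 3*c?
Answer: 272/70109 ≈ 0.0038797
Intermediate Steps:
v(c) = -2*c
v(-136)/70109 = -2*(-136)/70109 = 272*(1/70109) = 272/70109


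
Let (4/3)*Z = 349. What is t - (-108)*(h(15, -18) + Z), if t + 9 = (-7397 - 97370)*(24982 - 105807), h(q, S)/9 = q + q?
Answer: 8467850195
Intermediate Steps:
Z = 1047/4 (Z = (3/4)*349 = 1047/4 ≈ 261.75)
h(q, S) = 18*q (h(q, S) = 9*(q + q) = 9*(2*q) = 18*q)
t = 8467792766 (t = -9 + (-7397 - 97370)*(24982 - 105807) = -9 - 104767*(-80825) = -9 + 8467792775 = 8467792766)
t - (-108)*(h(15, -18) + Z) = 8467792766 - (-108)*(18*15 + 1047/4) = 8467792766 - (-108)*(270 + 1047/4) = 8467792766 - (-108)*2127/4 = 8467792766 - 1*(-57429) = 8467792766 + 57429 = 8467850195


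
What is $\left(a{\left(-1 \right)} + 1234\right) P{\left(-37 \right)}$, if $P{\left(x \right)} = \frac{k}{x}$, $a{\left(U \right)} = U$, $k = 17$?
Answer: $- \frac{20961}{37} \approx -566.51$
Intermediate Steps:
$P{\left(x \right)} = \frac{17}{x}$
$\left(a{\left(-1 \right)} + 1234\right) P{\left(-37 \right)} = \left(-1 + 1234\right) \frac{17}{-37} = 1233 \cdot 17 \left(- \frac{1}{37}\right) = 1233 \left(- \frac{17}{37}\right) = - \frac{20961}{37}$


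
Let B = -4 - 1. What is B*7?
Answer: -35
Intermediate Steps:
B = -5
B*7 = -5*7 = -35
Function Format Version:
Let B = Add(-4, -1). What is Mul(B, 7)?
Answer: -35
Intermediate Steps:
B = -5
Mul(B, 7) = Mul(-5, 7) = -35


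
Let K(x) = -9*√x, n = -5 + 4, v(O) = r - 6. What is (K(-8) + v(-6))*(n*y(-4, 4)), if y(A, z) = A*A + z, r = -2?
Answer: 160 + 360*I*√2 ≈ 160.0 + 509.12*I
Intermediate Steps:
y(A, z) = z + A² (y(A, z) = A² + z = z + A²)
v(O) = -8 (v(O) = -2 - 6 = -8)
n = -1
(K(-8) + v(-6))*(n*y(-4, 4)) = (-18*I*√2 - 8)*(-(4 + (-4)²)) = (-18*I*√2 - 8)*(-(4 + 16)) = (-18*I*√2 - 8)*(-1*20) = (-8 - 18*I*√2)*(-20) = 160 + 360*I*√2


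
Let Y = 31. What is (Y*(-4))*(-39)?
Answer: 4836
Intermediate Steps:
(Y*(-4))*(-39) = (31*(-4))*(-39) = -124*(-39) = 4836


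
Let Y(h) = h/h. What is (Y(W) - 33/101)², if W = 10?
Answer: 4624/10201 ≈ 0.45329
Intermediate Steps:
Y(h) = 1
(Y(W) - 33/101)² = (1 - 33/101)² = (68/101)² = 4624/10201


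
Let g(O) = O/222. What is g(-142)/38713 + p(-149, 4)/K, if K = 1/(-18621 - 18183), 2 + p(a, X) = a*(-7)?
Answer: -164636285061923/4297143 ≈ -3.8313e+7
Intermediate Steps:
g(O) = O/222 (g(O) = O*(1/222) = O/222)
p(a, X) = -2 - 7*a (p(a, X) = -2 + a*(-7) = -2 - 7*a)
K = -1/36804 (K = 1/(-36804) = -1/36804 ≈ -2.7171e-5)
g(-142)/38713 + p(-149, 4)/K = ((1/222)*(-142))/38713 + (-2 - 7*(-149))/(-1/36804) = -71/111*1/38713 + (-2 + 1043)*(-36804) = -71/4297143 + 1041*(-36804) = -71/4297143 - 38312964 = -164636285061923/4297143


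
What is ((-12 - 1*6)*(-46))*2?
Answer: 1656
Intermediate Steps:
((-12 - 1*6)*(-46))*2 = ((-12 - 6)*(-46))*2 = -18*(-46)*2 = 828*2 = 1656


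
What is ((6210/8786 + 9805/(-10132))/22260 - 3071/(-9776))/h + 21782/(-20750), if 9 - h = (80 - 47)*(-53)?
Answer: -25192868569093970723/24003352283345253000 ≈ -1.0496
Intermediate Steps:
h = 1758 (h = 9 - (80 - 47)*(-53) = 9 - 33*(-53) = 9 - 1*(-1749) = 9 + 1749 = 1758)
((6210/8786 + 9805/(-10132))/22260 - 3071/(-9776))/h + 21782/(-20750) = ((6210/8786 + 9805/(-10132))/22260 - 3071/(-9776))/1758 + 21782/(-20750) = ((6210*(1/8786) + 9805*(-1/10132))*(1/22260) - 3071*(-1/9776))*(1/1758) + 21782*(-1/20750) = ((135/191 - 9805/10132)*(1/22260) + 3071/9776)*(1/1758) - 10891/10375 = (-504935/1935212*1/22260 + 3071/9776)*(1/1758) - 10891/10375 = (-100987/8615563824 + 3071/9776)*(1/1758) - 10891/10375 = (413397019603/1316027374116)*(1/1758) - 10891/10375 = 413397019603/2313576123695928 - 10891/10375 = -25192868569093970723/24003352283345253000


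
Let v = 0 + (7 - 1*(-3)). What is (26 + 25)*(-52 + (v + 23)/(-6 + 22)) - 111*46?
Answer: -122445/16 ≈ -7652.8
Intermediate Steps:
v = 10 (v = 0 + (7 + 3) = 0 + 10 = 10)
(26 + 25)*(-52 + (v + 23)/(-6 + 22)) - 111*46 = (26 + 25)*(-52 + (10 + 23)/(-6 + 22)) - 111*46 = 51*(-52 + 33/16) - 5106 = 51*(-799/16) - 5106 = -40749/16 - 5106 = -122445/16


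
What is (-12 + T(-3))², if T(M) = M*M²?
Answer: 1521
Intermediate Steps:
T(M) = M³
(-12 + T(-3))² = (-12 + (-3)³)² = (-12 - 27)² = (-39)² = 1521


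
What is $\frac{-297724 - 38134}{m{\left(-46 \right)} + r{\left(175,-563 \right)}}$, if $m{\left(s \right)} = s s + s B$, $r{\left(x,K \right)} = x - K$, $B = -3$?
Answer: $- \frac{167929}{1496} \approx -112.25$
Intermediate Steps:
$m{\left(s \right)} = s^{2} - 3 s$ ($m{\left(s \right)} = s s + s \left(-3\right) = s^{2} - 3 s$)
$\frac{-297724 - 38134}{m{\left(-46 \right)} + r{\left(175,-563 \right)}} = \frac{-297724 - 38134}{- 46 \left(-3 - 46\right) + \left(175 - -563\right)} = - \frac{335858}{\left(-46\right) \left(-49\right) + \left(175 + 563\right)} = - \frac{335858}{2254 + 738} = - \frac{335858}{2992} = \left(-335858\right) \frac{1}{2992} = - \frac{167929}{1496}$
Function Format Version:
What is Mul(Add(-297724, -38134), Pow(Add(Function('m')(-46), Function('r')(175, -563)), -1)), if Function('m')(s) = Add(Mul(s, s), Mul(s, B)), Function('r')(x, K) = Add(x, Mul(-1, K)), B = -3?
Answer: Rational(-167929, 1496) ≈ -112.25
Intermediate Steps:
Function('m')(s) = Add(Pow(s, 2), Mul(-3, s)) (Function('m')(s) = Add(Mul(s, s), Mul(s, -3)) = Add(Pow(s, 2), Mul(-3, s)))
Mul(Add(-297724, -38134), Pow(Add(Function('m')(-46), Function('r')(175, -563)), -1)) = Mul(Add(-297724, -38134), Pow(Add(Mul(-46, Add(-3, -46)), Add(175, Mul(-1, -563))), -1)) = Mul(-335858, Pow(Add(Mul(-46, -49), Add(175, 563)), -1)) = Mul(-335858, Pow(Add(2254, 738), -1)) = Mul(-335858, Pow(2992, -1)) = Mul(-335858, Rational(1, 2992)) = Rational(-167929, 1496)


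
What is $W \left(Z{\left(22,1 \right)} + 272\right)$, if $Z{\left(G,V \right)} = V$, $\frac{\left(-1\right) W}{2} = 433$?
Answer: $-236418$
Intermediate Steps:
$W = -866$ ($W = \left(-2\right) 433 = -866$)
$W \left(Z{\left(22,1 \right)} + 272\right) = - 866 \left(1 + 272\right) = \left(-866\right) 273 = -236418$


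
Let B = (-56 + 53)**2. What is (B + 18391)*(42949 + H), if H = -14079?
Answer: 531208000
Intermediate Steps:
B = 9 (B = (-3)**2 = 9)
(B + 18391)*(42949 + H) = (9 + 18391)*(42949 - 14079) = 18400*28870 = 531208000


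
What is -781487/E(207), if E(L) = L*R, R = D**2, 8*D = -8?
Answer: -781487/207 ≈ -3775.3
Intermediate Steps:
D = -1 (D = (1/8)*(-8) = -1)
R = 1 (R = (-1)**2 = 1)
E(L) = L (E(L) = L*1 = L)
-781487/E(207) = -781487/207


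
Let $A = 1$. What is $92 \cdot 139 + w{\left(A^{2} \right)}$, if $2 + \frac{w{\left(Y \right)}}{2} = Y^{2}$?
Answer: $12786$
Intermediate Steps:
$w{\left(Y \right)} = -4 + 2 Y^{2}$
$92 \cdot 139 + w{\left(A^{2} \right)} = 92 \cdot 139 - \left(4 - 2 \left(1^{2}\right)^{2}\right) = 12788 - \left(4 - 2 \cdot 1^{2}\right) = 12788 + \left(-4 + 2 \cdot 1\right) = 12788 + \left(-4 + 2\right) = 12788 - 2 = 12786$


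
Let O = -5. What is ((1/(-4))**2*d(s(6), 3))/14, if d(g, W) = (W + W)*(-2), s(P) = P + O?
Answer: -3/56 ≈ -0.053571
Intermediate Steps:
s(P) = -5 + P (s(P) = P - 5 = -5 + P)
d(g, W) = -4*W (d(g, W) = (2*W)*(-2) = -4*W)
((1/(-4))**2*d(s(6), 3))/14 = ((1/(-4))**2*(-4*3))/14 = ((-1/4)**2*(-12))*(1/14) = ((1/16)*(-12))*(1/14) = -3/4*1/14 = -3/56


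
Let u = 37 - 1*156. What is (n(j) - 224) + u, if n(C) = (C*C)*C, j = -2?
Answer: -351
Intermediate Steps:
u = -119 (u = 37 - 156 = -119)
n(C) = C**3 (n(C) = C**2*C = C**3)
(n(j) - 224) + u = ((-2)**3 - 224) - 119 = (-8 - 224) - 119 = -232 - 119 = -351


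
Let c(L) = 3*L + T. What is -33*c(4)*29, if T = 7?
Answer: -18183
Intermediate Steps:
c(L) = 7 + 3*L (c(L) = 3*L + 7 = 7 + 3*L)
-33*c(4)*29 = -33*(7 + 3*4)*29 = -33*(7 + 12)*29 = -33*19*29 = -627*29 = -18183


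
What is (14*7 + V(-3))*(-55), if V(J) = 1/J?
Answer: -16115/3 ≈ -5371.7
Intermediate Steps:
(14*7 + V(-3))*(-55) = (14*7 + 1/(-3))*(-55) = (98 - 1/3)*(-55) = (293/3)*(-55) = -16115/3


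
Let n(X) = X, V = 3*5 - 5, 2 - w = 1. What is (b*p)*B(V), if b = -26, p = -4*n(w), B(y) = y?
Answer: 1040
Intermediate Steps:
w = 1 (w = 2 - 1*1 = 2 - 1 = 1)
V = 10 (V = 15 - 5 = 10)
p = -4 (p = -4*1 = -4)
(b*p)*B(V) = -26*(-4)*10 = 104*10 = 1040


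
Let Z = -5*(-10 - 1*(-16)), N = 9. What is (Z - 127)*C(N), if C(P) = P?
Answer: -1413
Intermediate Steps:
Z = -30 (Z = -5*(-10 + 16) = -5*6 = -30)
(Z - 127)*C(N) = (-30 - 127)*9 = -157*9 = -1413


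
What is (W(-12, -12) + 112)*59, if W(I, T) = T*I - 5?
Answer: 14809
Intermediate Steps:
W(I, T) = -5 + I*T (W(I, T) = I*T - 5 = -5 + I*T)
(W(-12, -12) + 112)*59 = ((-5 - 12*(-12)) + 112)*59 = ((-5 + 144) + 112)*59 = (139 + 112)*59 = 251*59 = 14809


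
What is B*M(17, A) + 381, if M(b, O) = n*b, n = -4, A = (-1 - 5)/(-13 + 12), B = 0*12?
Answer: 381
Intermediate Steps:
B = 0
A = 6 (A = -6/(-1) = -6*(-1) = 6)
M(b, O) = -4*b
B*M(17, A) + 381 = 0*(-4*17) + 381 = 0*(-68) + 381 = 0 + 381 = 381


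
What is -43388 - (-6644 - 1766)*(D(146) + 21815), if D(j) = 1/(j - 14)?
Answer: 12105774497/66 ≈ 1.8342e+8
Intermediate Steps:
D(j) = 1/(-14 + j)
-43388 - (-6644 - 1766)*(D(146) + 21815) = -43388 - (-6644 - 1766)*(1/(-14 + 146) + 21815) = -43388 - (-8410)*(1/132 + 21815) = -43388 - (-8410)*2879581/132 = -43388 - 1*(-12108638105/66) = -43388 + 12108638105/66 = 12105774497/66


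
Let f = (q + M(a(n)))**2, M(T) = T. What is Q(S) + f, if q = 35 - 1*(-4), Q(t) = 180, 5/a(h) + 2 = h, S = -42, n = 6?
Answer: 28801/16 ≈ 1800.1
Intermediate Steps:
a(h) = 5/(-2 + h)
q = 39 (q = 35 + 4 = 39)
f = 25921/16 (f = (39 + 5/(-2 + 6))**2 = (39 + 5/4)**2 = (161/4)**2 = 25921/16 ≈ 1620.1)
Q(S) + f = 180 + 25921/16 = 28801/16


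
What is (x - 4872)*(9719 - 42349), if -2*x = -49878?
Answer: -654786210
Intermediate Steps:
x = 24939 (x = -½*(-49878) = 24939)
(x - 4872)*(9719 - 42349) = (24939 - 4872)*(9719 - 42349) = 20067*(-32630) = -654786210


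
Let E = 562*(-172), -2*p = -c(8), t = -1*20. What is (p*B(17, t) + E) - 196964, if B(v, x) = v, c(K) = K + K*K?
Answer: -293016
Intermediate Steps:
c(K) = K + K²
t = -20
p = 36 (p = -(-1)*8*(1 + 8)/2 = -(-1)*8*9/2 = -(-1)*72/2 = -½*(-72) = 36)
E = -96664
(p*B(17, t) + E) - 196964 = (36*17 - 96664) - 196964 = (612 - 96664) - 196964 = -96052 - 196964 = -293016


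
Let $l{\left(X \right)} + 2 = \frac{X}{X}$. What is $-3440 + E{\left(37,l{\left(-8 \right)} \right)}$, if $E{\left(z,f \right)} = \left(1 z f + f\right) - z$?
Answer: $-3515$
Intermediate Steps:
$l{\left(X \right)} = -1$ ($l{\left(X \right)} = -2 + \frac{X}{X} = -2 + 1 = -1$)
$E{\left(z,f \right)} = f - z + f z$ ($E{\left(z,f \right)} = \left(z f + f\right) - z = \left(f z + f\right) - z = \left(f + f z\right) - z = f - z + f z$)
$-3440 + E{\left(37,l{\left(-8 \right)} \right)} = -3440 - 75 = -3515$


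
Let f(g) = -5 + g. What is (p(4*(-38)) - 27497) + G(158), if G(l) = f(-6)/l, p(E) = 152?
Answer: -4320521/158 ≈ -27345.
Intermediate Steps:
G(l) = -11/l (G(l) = (-5 - 6)/l = -11/l)
(p(4*(-38)) - 27497) + G(158) = (152 - 27497) - 11/158 = -27345 - 11*1/158 = -27345 - 11/158 = -4320521/158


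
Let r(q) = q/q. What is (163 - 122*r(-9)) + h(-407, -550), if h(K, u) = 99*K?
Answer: -40252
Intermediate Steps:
r(q) = 1
(163 - 122*r(-9)) + h(-407, -550) = (163 - 122*1) + 99*(-407) = (163 - 122) - 40293 = 41 - 40293 = -40252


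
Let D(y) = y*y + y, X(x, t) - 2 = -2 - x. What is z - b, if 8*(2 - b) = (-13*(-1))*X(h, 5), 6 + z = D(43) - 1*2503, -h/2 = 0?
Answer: -619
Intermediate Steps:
h = 0 (h = -2*0 = 0)
X(x, t) = -x (X(x, t) = 2 + (-2 - x) = -x)
D(y) = y + y**2 (D(y) = y**2 + y = y + y**2)
z = -617 (z = -6 + (43*(1 + 43) - 1*2503) = -6 + (43*44 - 2503) = -6 + (1892 - 2503) = -6 - 611 = -617)
b = 2 (b = 2 - (-13*(-1))*(-1*0)/8 = 2 - 13*0/8 = 2 - 1/8*0 = 2 + 0 = 2)
z - b = -617 - 1*2 = -617 - 2 = -619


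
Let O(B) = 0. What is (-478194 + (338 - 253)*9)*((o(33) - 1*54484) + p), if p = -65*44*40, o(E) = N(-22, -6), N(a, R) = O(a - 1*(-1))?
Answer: 80630119236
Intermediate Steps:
N(a, R) = 0
o(E) = 0
p = -114400 (p = -2860*40 = -114400)
(-478194 + (338 - 253)*9)*((o(33) - 1*54484) + p) = (-478194 + (338 - 253)*9)*((0 - 1*54484) - 114400) = (-478194 + 85*9)*((0 - 54484) - 114400) = (-478194 + 765)*(-54484 - 114400) = -477429*(-168884) = 80630119236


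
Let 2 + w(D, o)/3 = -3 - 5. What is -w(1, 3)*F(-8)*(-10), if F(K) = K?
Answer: 2400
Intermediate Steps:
w(D, o) = -30 (w(D, o) = -6 + 3*(-3 - 5) = -6 + 3*(-8) = -6 - 24 = -30)
-w(1, 3)*F(-8)*(-10) = -(-30)*(-8*(-10)) = -(-30)*80 = -1*(-2400) = 2400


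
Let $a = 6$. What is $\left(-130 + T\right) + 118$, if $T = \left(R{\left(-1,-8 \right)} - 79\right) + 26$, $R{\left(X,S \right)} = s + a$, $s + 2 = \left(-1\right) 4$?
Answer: $-65$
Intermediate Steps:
$s = -6$ ($s = -2 - 4 = -6$)
$R{\left(X,S \right)} = 0$ ($R{\left(X,S \right)} = -6 + 6 = 0$)
$T = -53$ ($T = \left(0 - 79\right) + 26 = -79 + 26 = -53$)
$\left(-130 + T\right) + 118 = \left(-130 - 53\right) + 118 = -183 + 118 = -65$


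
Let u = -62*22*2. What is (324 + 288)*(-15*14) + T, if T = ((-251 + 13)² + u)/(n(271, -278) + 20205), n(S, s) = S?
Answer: -657880401/5119 ≈ -1.2852e+5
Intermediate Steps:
u = -2728 (u = -1364*2 = -2728)
T = 13479/5119 (T = ((-251 + 13)² - 2728)/(271 + 20205) = ((-238)² - 2728)/20476 = (56644 - 2728)*(1/20476) = 53916*(1/20476) = 13479/5119 ≈ 2.6331)
(324 + 288)*(-15*14) + T = (324 + 288)*(-15*14) + 13479/5119 = 612*(-210) + 13479/5119 = -128520 + 13479/5119 = -657880401/5119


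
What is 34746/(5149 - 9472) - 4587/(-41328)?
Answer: -157350343/19851216 ≈ -7.9265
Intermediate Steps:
34746/(5149 - 9472) - 4587/(-41328) = 34746/(-4323) - 4587*(-1/41328) = 34746*(-1/4323) + 1529/13776 = -11582/1441 + 1529/13776 = -157350343/19851216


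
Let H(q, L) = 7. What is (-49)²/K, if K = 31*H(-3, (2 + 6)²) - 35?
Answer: 343/26 ≈ 13.192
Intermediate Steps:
K = 182 (K = 31*7 - 35 = 217 - 35 = 182)
(-49)²/K = (-49)²/182 = 2401*(1/182) = 343/26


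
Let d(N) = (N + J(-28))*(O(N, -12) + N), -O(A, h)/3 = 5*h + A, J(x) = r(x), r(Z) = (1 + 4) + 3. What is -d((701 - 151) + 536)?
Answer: 2179248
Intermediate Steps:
r(Z) = 8 (r(Z) = 5 + 3 = 8)
J(x) = 8
O(A, h) = -15*h - 3*A (O(A, h) = -3*(5*h + A) = -3*(A + 5*h) = -15*h - 3*A)
d(N) = (8 + N)*(180 - 2*N) (d(N) = (N + 8)*((-15*(-12) - 3*N) + N) = (8 + N)*((180 - 3*N) + N) = (8 + N)*(180 - 2*N))
-d((701 - 151) + 536) = -(1440 - 2*((701 - 151) + 536)² + 164*((701 - 151) + 536)) = -(1440 - 2*(550 + 536)² + 164*(550 + 536)) = -(1440 - 2*1086² + 164*1086) = -(1440 - 2*1179396 + 178104) = -(1440 - 2358792 + 178104) = -1*(-2179248) = 2179248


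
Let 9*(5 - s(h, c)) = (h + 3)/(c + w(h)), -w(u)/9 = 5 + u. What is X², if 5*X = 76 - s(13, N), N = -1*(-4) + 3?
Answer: 9806742841/48650625 ≈ 201.57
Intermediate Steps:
N = 7 (N = 4 + 3 = 7)
w(u) = -45 - 9*u (w(u) = -9*(5 + u) = -45 - 9*u)
s(h, c) = 5 - (3 + h)/(9*(-45 + c - 9*h)) (s(h, c) = 5 - (h + 3)/(9*(c + (-45 - 9*h))) = 5 - (3 + h)/(9*(-45 + c - 9*h)))
X = 99029/6975 (X = (76 - (2028 - 45*7 + 406*13)/(9*(45 - 1*7 + 9*13)))/5 = (76 - (2028 - 315 + 5278)/(9*(45 - 7 + 117)))/5 = (76 - 6991/(9*155))/5 = (76 - 1*6991/1395)/5 = (76 - 6991/1395)/5 = (⅕)*(99029/1395) = 99029/6975 ≈ 14.198)
X² = (99029/6975)² = 9806742841/48650625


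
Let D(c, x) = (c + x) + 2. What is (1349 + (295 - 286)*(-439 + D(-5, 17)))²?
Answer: 6130576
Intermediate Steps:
D(c, x) = 2 + c + x
(1349 + (295 - 286)*(-439 + D(-5, 17)))² = (1349 + (295 - 286)*(-439 + (2 - 5 + 17)))² = (1349 + 9*(-439 + 14))² = (1349 + 9*(-425))² = (1349 - 3825)² = (-2476)² = 6130576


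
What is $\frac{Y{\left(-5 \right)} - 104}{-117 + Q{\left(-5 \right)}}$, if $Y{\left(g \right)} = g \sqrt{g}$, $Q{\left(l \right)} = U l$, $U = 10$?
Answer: $\frac{104}{167} + \frac{5 i \sqrt{5}}{167} \approx 0.62275 + 0.066948 i$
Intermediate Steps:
$Q{\left(l \right)} = 10 l$
$Y{\left(g \right)} = g^{\frac{3}{2}}$
$\frac{Y{\left(-5 \right)} - 104}{-117 + Q{\left(-5 \right)}} = \frac{\left(-5\right)^{\frac{3}{2}} - 104}{-117 + 10 \left(-5\right)} = \frac{- 5 i \sqrt{5} - 104}{-117 - 50} = \frac{-104 - 5 i \sqrt{5}}{-167} = \left(-104 - 5 i \sqrt{5}\right) \left(- \frac{1}{167}\right) = \frac{104}{167} + \frac{5 i \sqrt{5}}{167}$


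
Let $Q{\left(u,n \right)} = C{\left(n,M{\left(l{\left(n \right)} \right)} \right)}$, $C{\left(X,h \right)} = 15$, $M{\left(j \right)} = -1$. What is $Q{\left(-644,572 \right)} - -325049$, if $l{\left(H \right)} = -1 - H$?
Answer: $325064$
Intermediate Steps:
$Q{\left(u,n \right)} = 15$
$Q{\left(-644,572 \right)} - -325049 = 15 - -325049 = 15 + 325049 = 325064$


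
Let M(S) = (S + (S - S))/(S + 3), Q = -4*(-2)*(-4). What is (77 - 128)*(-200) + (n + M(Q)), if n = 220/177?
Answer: 52368644/5133 ≈ 10202.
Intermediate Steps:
Q = -32 (Q = 8*(-4) = -32)
n = 220/177 (n = 220*(1/177) = 220/177 ≈ 1.2429)
M(S) = S/(3 + S) (M(S) = (S + 0)/(3 + S) = S/(3 + S))
(77 - 128)*(-200) + (n + M(Q)) = (77 - 128)*(-200) + (220/177 - 32/(3 - 32)) = -51*(-200) + (220/177 - 32/(-29)) = 10200 + (220/177 - 32*(-1/29)) = 10200 + (220/177 + 32/29) = 10200 + 12044/5133 = 52368644/5133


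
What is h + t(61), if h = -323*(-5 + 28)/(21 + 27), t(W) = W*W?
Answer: 171179/48 ≈ 3566.2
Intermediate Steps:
t(W) = W²
h = -7429/48 ≈ -154.77
h + t(61) = -7429/48 + 61² = -7429/48 + 3721 = 171179/48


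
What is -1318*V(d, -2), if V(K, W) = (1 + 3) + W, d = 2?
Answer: -2636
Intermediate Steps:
V(K, W) = 4 + W
-1318*V(d, -2) = -1318*(4 - 2) = -1318*2 = -2636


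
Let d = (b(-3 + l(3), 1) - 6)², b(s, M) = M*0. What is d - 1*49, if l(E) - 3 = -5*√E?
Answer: -13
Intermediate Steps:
l(E) = 3 - 5*√E
b(s, M) = 0
d = 36 (d = (0 - 6)² = (-6)² = 36)
d - 1*49 = 36 - 1*49 = 36 - 49 = -13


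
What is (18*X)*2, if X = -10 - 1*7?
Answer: -612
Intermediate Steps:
X = -17 (X = -10 - 7 = -17)
(18*X)*2 = (18*(-17))*2 = -306*2 = -612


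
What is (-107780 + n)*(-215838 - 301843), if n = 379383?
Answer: -140603712643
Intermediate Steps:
(-107780 + n)*(-215838 - 301843) = (-107780 + 379383)*(-215838 - 301843) = 271603*(-517681) = -140603712643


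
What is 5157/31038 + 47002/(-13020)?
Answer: -8283952/2405445 ≈ -3.4438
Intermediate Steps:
5157/31038 + 47002/(-13020) = 5157*(1/31038) + 47002*(-1/13020) = 1719/10346 - 23501/6510 = -8283952/2405445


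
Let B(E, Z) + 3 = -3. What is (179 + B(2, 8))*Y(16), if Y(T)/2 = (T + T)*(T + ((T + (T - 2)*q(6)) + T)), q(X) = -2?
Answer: 221440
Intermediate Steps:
B(E, Z) = -6 (B(E, Z) = -3 - 3 = -6)
Y(T) = 4*T*(4 + T) (Y(T) = 2*((T + T)*(T + ((T + (T - 2)*(-2)) + T))) = 2*((2*T)*(T + ((T + (-2 + T)*(-2)) + T))) = 2*((2*T)*(T + ((T + (4 - 2*T)) + T))) = 2*((2*T)*(T + ((4 - T) + T))) = 2*((2*T)*(T + 4)) = 2*((2*T)*(4 + T)) = 2*(2*T*(4 + T)) = 4*T*(4 + T))
(179 + B(2, 8))*Y(16) = (179 - 6)*(4*16*(4 + 16)) = 173*(4*16*20) = 173*1280 = 221440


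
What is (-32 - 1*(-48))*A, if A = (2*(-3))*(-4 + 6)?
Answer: -192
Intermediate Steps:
A = -12 (A = -6*2 = -12)
(-32 - 1*(-48))*A = (-32 - 1*(-48))*(-12) = (-32 + 48)*(-12) = 16*(-12) = -192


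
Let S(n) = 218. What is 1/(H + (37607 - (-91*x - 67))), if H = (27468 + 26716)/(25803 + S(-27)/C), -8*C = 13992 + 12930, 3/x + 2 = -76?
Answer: 53435894/2013069055823 ≈ 2.6544e-5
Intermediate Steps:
x = -1/26 (x = 3/(-2 - 76) = 3/(-78) = 3*(-1/78) = -1/26 ≈ -0.038462)
C = -13461/4 (C = -(13992 + 12930)/8 = -⅛*26922 = -13461/4 ≈ -3365.3)
H = 56105448/26717947 (H = (27468 + 26716)/(25803 + 218/(-13461/4)) = 54184/(25803 + 218*(-4/13461)) = 54184/(25803 - 872/13461) = 54184/(347333311/13461) = 54184*(13461/347333311) = 56105448/26717947 ≈ 2.0999)
1/(H + (37607 - (-91*x - 67))) = 1/(56105448/26717947 + (37607 - (-91*(-1/26) - 67))) = 1/(56105448/26717947 + (37607 - (7/2 - 67))) = 1/(56105448/26717947 + (37607 - 1*(-127/2))) = 1/(56105448/26717947 + (37607 + 127/2)) = 1/(56105448/26717947 + 75341/2) = 1/(2013069055823/53435894) = 53435894/2013069055823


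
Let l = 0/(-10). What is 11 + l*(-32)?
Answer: 11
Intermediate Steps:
l = 0 (l = 0*(-⅒) = 0)
11 + l*(-32) = 11 + 0*(-32) = 11 + 0 = 11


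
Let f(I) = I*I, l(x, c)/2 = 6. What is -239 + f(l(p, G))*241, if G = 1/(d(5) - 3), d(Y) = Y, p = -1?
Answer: 34465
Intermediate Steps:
G = ½ (G = 1/(5 - 3) = 1/2 = ½ ≈ 0.50000)
l(x, c) = 12 (l(x, c) = 2*6 = 12)
f(I) = I²
-239 + f(l(p, G))*241 = -239 + 12²*241 = -239 + 144*241 = -239 + 34704 = 34465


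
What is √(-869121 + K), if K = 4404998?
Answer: √3535877 ≈ 1880.4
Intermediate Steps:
√(-869121 + K) = √(-869121 + 4404998) = √3535877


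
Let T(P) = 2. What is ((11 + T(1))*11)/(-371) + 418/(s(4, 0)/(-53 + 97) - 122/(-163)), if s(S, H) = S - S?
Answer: 12630134/22631 ≈ 558.09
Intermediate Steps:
s(S, H) = 0
((11 + T(1))*11)/(-371) + 418/(s(4, 0)/(-53 + 97) - 122/(-163)) = ((11 + 2)*11)/(-371) + 418/(0/(-53 + 97) - 122/(-163)) = (13*11)*(-1/371) + 418/(0/44 - 122*(-1/163)) = 143*(-1/371) + 418/(0*(1/44) + 122/163) = -143/371 + 418/(0 + 122/163) = -143/371 + 418/(122/163) = -143/371 + 418*(163/122) = -143/371 + 34067/61 = 12630134/22631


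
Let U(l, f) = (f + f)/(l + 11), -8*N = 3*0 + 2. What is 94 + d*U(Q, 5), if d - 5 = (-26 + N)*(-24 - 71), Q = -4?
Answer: 51291/14 ≈ 3663.6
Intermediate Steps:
N = -¼ (N = -(3*0 + 2)/8 = -(0 + 2)/8 = -⅛*2 = -¼ ≈ -0.25000)
d = 9995/4 (d = 5 + (-26 - ¼)*(-24 - 71) = 5 - 105/4*(-95) = 5 + 9975/4 = 9995/4 ≈ 2498.8)
U(l, f) = 2*f/(11 + l) (U(l, f) = (2*f)/(11 + l) = 2*f/(11 + l))
94 + d*U(Q, 5) = 94 + 9995*(2*5/(11 - 4))/4 = 94 + 9995*(2*5/7)/4 = 94 + 9995*(2*5*(⅐))/4 = 94 + (9995/4)*(10/7) = 94 + 49975/14 = 51291/14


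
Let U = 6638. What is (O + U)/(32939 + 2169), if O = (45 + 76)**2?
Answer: 21279/35108 ≈ 0.60610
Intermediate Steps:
O = 14641 (O = 121**2 = 14641)
(O + U)/(32939 + 2169) = (14641 + 6638)/(32939 + 2169) = 21279/35108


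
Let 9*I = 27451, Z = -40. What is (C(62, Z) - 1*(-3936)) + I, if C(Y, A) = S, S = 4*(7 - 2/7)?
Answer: 441817/63 ≈ 7013.0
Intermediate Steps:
S = 188/7 (S = 4*(7 - 2*⅐) = 4*(7 - 2/7) = 4*(47/7) = 188/7 ≈ 26.857)
C(Y, A) = 188/7
I = 27451/9 (I = (⅑)*27451 = 27451/9 ≈ 3050.1)
(C(62, Z) - 1*(-3936)) + I = (188/7 - 1*(-3936)) + 27451/9 = (188/7 + 3936) + 27451/9 = 27740/7 + 27451/9 = 441817/63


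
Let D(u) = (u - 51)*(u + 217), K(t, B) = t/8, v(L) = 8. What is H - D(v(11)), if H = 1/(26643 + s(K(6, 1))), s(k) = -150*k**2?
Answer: 2055637583/212469 ≈ 9675.0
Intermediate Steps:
K(t, B) = t/8 (K(t, B) = t*(1/8) = t/8)
D(u) = (-51 + u)*(217 + u)
H = 8/212469 (H = 1/(26643 - 150*((1/8)*6)**2) = 1/(26643 - 150*(3/4)**2) = 1/(26643 - 150*9/16) = 1/(26643 - 675/8) = 1/(212469/8) = 8/212469 ≈ 3.7653e-5)
H - D(v(11)) = 8/212469 - (-11067 + 8**2 + 166*8) = 8/212469 - (-11067 + 64 + 1328) = 8/212469 - 1*(-9675) = 8/212469 + 9675 = 2055637583/212469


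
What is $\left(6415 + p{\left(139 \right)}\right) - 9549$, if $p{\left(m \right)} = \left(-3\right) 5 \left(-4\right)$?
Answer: $-3074$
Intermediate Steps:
$p{\left(m \right)} = 60$ ($p{\left(m \right)} = \left(-15\right) \left(-4\right) = 60$)
$\left(6415 + p{\left(139 \right)}\right) - 9549 = \left(6415 + 60\right) - 9549 = 6475 - 9549 = -3074$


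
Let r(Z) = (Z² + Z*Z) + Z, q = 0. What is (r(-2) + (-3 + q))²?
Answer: 9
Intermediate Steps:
r(Z) = Z + 2*Z² (r(Z) = (Z² + Z²) + Z = 2*Z² + Z = Z + 2*Z²)
(r(-2) + (-3 + q))² = (-2*(1 + 2*(-2)) + (-3 + 0))² = (-2*(1 - 4) - 3)² = (-2*(-3) - 3)² = (6 - 3)² = 3² = 9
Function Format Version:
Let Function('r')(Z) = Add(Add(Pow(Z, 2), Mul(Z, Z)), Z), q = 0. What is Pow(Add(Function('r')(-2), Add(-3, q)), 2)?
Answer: 9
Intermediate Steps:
Function('r')(Z) = Add(Z, Mul(2, Pow(Z, 2))) (Function('r')(Z) = Add(Add(Pow(Z, 2), Pow(Z, 2)), Z) = Add(Mul(2, Pow(Z, 2)), Z) = Add(Z, Mul(2, Pow(Z, 2))))
Pow(Add(Function('r')(-2), Add(-3, q)), 2) = Pow(Add(Mul(-2, Add(1, Mul(2, -2))), Add(-3, 0)), 2) = Pow(Add(Mul(-2, Add(1, -4)), -3), 2) = Pow(Add(Mul(-2, -3), -3), 2) = Pow(Add(6, -3), 2) = Pow(3, 2) = 9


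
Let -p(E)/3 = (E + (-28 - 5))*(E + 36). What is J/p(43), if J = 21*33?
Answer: -231/790 ≈ -0.29241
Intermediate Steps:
J = 693
p(E) = -3*(-33 + E)*(36 + E) (p(E) = -3*(E + (-28 - 5))*(E + 36) = -3*(E - 33)*(36 + E) = -3*(-33 + E)*(36 + E))
J/p(43) = 693/(3564 - 9*43 - 3*43**2) = 693/(3564 - 387 - 3*1849) = 693/(3564 - 387 - 5547) = 693/(-2370) = 693*(-1/2370) = -231/790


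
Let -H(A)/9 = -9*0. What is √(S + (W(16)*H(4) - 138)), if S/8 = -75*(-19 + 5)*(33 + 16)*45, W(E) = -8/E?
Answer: √18521862 ≈ 4303.7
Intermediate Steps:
H(A) = 0 (H(A) = -(-81)*0 = -9*0 = 0)
S = 18522000 (S = 8*(-75*(-19 + 5)*(33 + 16)*45) = 8*(-(-1050)*49*45) = 8*(-75*(-686)*45) = 8*(51450*45) = 8*2315250 = 18522000)
√(S + (W(16)*H(4) - 138)) = √(18522000 + (-8/16*0 - 138)) = √(18522000 + (-8*1/16*0 - 138)) = √(18522000 + (-½*0 - 138)) = √(18522000 + (0 - 138)) = √(18522000 - 138) = √18521862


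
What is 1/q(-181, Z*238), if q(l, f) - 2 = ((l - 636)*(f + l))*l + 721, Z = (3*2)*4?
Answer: 1/817908410 ≈ 1.2226e-9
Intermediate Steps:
Z = 24 (Z = 6*4 = 24)
q(l, f) = 723 + l*(-636 + l)*(f + l) (q(l, f) = 2 + (((l - 636)*(f + l))*l + 721) = 2 + (((-636 + l)*(f + l))*l + 721) = 2 + (l*(-636 + l)*(f + l) + 721) = 2 + (721 + l*(-636 + l)*(f + l)) = 723 + l*(-636 + l)*(f + l))
1/q(-181, Z*238) = 1/(723 + (-181)³ - 636*(-181)² + (24*238)*(-181)² - 636*24*238*(-181)) = 1/(723 - 5929741 - 636*32761 + 5712*32761 - 636*5712*(-181)) = 1/(723 - 5929741 - 20835996 + 187130832 + 657542592) = 1/817908410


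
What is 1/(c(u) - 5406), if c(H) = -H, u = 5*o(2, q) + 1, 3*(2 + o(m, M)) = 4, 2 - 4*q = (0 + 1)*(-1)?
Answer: -3/16211 ≈ -0.00018506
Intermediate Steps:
q = ¾ (q = ½ - (0 + 1)*(-1)/4 = ½ - (-1)/4 = ½ - ¼*(-1) = ½ + ¼ = ¾ ≈ 0.75000)
o(m, M) = -⅔ (o(m, M) = -2 + (⅓)*4 = -2 + 4/3 = -⅔)
u = -7/3 (u = 5*(-⅔) + 1 = -10/3 + 1 = -7/3 ≈ -2.3333)
1/(c(u) - 5406) = 1/(-1*(-7/3) - 5406) = 1/(7/3 - 5406) = 1/(-16211/3) = -3/16211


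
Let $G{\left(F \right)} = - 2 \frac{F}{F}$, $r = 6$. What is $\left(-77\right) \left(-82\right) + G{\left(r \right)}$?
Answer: $6312$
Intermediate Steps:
$G{\left(F \right)} = -2$ ($G{\left(F \right)} = \left(-2\right) 1 = -2$)
$\left(-77\right) \left(-82\right) + G{\left(r \right)} = \left(-77\right) \left(-82\right) - 2 = 6314 - 2 = 6312$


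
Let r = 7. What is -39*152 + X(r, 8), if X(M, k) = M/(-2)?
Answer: -11863/2 ≈ -5931.5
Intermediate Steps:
X(M, k) = -M/2 (X(M, k) = M*(-½) = -M/2)
-39*152 + X(r, 8) = -39*152 - ½*7 = -5928 - 7/2 = -11863/2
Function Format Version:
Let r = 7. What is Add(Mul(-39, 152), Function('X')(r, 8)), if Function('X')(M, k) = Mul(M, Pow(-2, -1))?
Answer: Rational(-11863, 2) ≈ -5931.5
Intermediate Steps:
Function('X')(M, k) = Mul(Rational(-1, 2), M) (Function('X')(M, k) = Mul(M, Rational(-1, 2)) = Mul(Rational(-1, 2), M))
Add(Mul(-39, 152), Function('X')(r, 8)) = Add(Mul(-39, 152), Mul(Rational(-1, 2), 7)) = Add(-5928, Rational(-7, 2)) = Rational(-11863, 2)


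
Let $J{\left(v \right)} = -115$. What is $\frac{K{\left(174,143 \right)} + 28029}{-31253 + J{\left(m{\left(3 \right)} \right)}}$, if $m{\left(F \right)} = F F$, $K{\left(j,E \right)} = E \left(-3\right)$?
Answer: $- \frac{1150}{1307} \approx -0.87988$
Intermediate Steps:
$K{\left(j,E \right)} = - 3 E$
$m{\left(F \right)} = F^{2}$
$\frac{K{\left(174,143 \right)} + 28029}{-31253 + J{\left(m{\left(3 \right)} \right)}} = \frac{\left(-3\right) 143 + 28029}{-31253 - 115} = \frac{-429 + 28029}{-31368} = 27600 \left(- \frac{1}{31368}\right) = - \frac{1150}{1307}$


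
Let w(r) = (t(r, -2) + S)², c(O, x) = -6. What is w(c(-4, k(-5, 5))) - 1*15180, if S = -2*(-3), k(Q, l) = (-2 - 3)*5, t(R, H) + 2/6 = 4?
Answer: -135779/9 ≈ -15087.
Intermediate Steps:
t(R, H) = 11/3 (t(R, H) = -⅓ + 4 = 11/3)
k(Q, l) = -25 (k(Q, l) = -5*5 = -25)
S = 6
w(r) = 841/9 (w(r) = (11/3 + 6)² = (29/3)² = 841/9)
w(c(-4, k(-5, 5))) - 1*15180 = 841/9 - 1*15180 = 841/9 - 15180 = -135779/9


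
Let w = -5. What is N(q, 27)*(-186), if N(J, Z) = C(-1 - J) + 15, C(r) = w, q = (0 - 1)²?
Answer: -1860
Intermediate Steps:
q = 1 (q = (-1)² = 1)
C(r) = -5
N(J, Z) = 10 (N(J, Z) = -5 + 15 = 10)
N(q, 27)*(-186) = 10*(-186) = -1860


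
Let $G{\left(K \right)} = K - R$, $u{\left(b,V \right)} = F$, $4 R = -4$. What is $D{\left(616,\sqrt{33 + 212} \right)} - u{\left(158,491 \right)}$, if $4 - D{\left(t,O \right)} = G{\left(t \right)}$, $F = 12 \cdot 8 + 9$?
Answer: $-718$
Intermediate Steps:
$R = -1$ ($R = \frac{1}{4} \left(-4\right) = -1$)
$F = 105$ ($F = 96 + 9 = 105$)
$u{\left(b,V \right)} = 105$
$G{\left(K \right)} = 1 + K$ ($G{\left(K \right)} = K - -1 = K + 1 = 1 + K$)
$D{\left(t,O \right)} = 3 - t$ ($D{\left(t,O \right)} = 4 - \left(1 + t\right) = 3 - t$)
$D{\left(616,\sqrt{33 + 212} \right)} - u{\left(158,491 \right)} = \left(3 - 616\right) - 105 = -613 - 105 = -718$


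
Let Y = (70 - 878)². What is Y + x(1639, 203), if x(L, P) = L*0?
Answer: 652864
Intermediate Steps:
Y = 652864 (Y = (-808)² = 652864)
x(L, P) = 0
Y + x(1639, 203) = 652864 + 0 = 652864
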